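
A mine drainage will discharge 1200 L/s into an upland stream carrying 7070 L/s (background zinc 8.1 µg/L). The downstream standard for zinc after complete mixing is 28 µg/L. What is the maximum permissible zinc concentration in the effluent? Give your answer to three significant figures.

At the limit, (Qr·Cr + Qe·Cₑ)/(Qr + Qe) = 28:
Cₑ = (8270·28 − 7070·8.100) / 1200 = 145.2 µg/L.

145 µg/L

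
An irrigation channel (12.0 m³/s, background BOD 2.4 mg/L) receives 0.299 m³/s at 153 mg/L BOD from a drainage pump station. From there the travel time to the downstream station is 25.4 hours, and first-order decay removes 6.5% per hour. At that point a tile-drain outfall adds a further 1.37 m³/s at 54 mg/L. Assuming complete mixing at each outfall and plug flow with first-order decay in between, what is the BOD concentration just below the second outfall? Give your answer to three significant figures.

Mass balance: C = (12.00·2.400 + 0.2990·153.0) / 12.30 = 74.55/12.30 = 6.061 mg/L; combined flow 12.30 m³/s.
6.5%/h lost → k = −ln(1 − 0.065) = 0.06721 h⁻¹.
First-order decay: C = 6.061·exp(−k·t) = 6.061·0.1814 = 1.099 mg/L.
At the second outfall, C = (12.30·1.099 + 1.370·54.00) / (12.30 + 1.370) = 6.402 mg/L.

6.40 mg/L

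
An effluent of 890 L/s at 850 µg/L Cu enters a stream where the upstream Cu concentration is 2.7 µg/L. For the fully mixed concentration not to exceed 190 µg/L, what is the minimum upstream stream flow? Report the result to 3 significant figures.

Set C_mix = 190: (Q·2.700 + 890.0·850.0) / (Q + 890.0) = 190
→ Q = 890.0·(850.0 − 190)/(190 − 2.700) = 3136 L/s.

3140 L/s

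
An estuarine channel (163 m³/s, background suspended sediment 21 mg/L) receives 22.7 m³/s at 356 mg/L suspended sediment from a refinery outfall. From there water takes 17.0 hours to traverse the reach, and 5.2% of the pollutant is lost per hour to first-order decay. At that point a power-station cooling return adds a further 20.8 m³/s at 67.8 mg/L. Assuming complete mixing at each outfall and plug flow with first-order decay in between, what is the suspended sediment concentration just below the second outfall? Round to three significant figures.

Mass balance: C = (163.0·21.00 + 22.70·356.0) / 185.7 = 11500/185.7 = 61.95 mg/L; combined flow 185.7 m³/s.
5.2%/h lost → k = −ln(1 − 0.052) = 0.05340 h⁻¹.
Applying C = C₀e^(−kt): 61.95 × 0.4034 = 24.99 mg/L.
At the second outfall, C = (185.7·24.99 + 20.80·67.80) / (185.7 + 20.80) = 29.30 mg/L.

29.3 mg/L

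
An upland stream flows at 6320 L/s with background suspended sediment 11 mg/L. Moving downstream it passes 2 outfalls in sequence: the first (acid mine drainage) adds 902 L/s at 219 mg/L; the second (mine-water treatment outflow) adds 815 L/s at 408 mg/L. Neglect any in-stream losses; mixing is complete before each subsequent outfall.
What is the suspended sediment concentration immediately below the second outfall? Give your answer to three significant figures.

Below outfall 1: Q → 7222 L/s, C = (6320·11.00 + 902.0·219.0)/7222 = 36.98 mg/L.
Below outfall 2: Q → 8037 L/s, C = (7222·36.98 + 815.0·408.0)/8037 = 74.60 mg/L.

74.6 mg/L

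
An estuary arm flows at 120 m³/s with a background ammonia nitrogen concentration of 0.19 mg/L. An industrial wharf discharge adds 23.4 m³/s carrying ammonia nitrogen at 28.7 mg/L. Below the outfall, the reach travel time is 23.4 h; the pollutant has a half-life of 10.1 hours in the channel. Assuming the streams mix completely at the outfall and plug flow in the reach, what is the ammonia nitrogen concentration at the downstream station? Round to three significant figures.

Flow-weighted average: C = (120.0·0.1900 + 23.40·28.70) / 143.4 = 694.4/143.4 = 4.842 mg/L.
Half-life 10.1 h → k = ln 2 / 10.1 = 0.06863 h⁻¹ = 1.647 d⁻¹.
Decay over the reach: 4.842·exp(−kt) = 4.842·0.2007 = 0.9719 mg/L.

0.972 mg/L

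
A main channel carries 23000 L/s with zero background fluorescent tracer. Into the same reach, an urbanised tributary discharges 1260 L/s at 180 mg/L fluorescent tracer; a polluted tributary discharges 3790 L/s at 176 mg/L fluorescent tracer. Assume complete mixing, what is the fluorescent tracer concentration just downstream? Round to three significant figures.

Mass balance: C = (23000·0 + 1260·180.0 + 3790·176.0) / 28050 = 893800/28050 = 31.87 mg/L.

31.9 mg/L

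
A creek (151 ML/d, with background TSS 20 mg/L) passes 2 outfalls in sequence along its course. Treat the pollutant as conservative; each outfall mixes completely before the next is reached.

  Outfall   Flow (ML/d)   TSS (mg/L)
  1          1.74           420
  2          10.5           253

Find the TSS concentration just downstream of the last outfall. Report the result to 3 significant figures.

39.3 mg/L

After outfall 1: Q = 151.0 + 1.740 = 152.7 ML/d; C = (151.0·20.00 + 1.740·420.0)/152.7 = 24.56 mg/L.
After outfall 2: Q = 152.7 + 10.50 = 163.2 ML/d; C = (152.7·24.56 + 10.50·253.0)/163.2 = 39.25 mg/L.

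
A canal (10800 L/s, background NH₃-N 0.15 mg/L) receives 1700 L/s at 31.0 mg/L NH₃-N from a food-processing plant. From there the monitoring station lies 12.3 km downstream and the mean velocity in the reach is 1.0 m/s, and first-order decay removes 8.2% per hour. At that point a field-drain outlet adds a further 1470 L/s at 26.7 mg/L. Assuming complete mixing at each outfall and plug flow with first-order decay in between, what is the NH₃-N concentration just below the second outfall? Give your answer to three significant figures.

Flow-weighted average: C = (10800·0.1500 + 1700·31.00) / 12500 = 54320/12500 = 4.346 mg/L; combined flow 12500 L/s.
Travel time t = 12.3·1000 / 1.0 = 12300 s = 3.417 h.
8.2%/h lost → k = −ln(1 − 0.082) = 0.08556 h⁻¹.
After decay, C = 4.346 × e^(−kt) = 4.346 × 0.7465 = 3.244 mg/L.
At the second outfall, C = (12500·3.244 + 1470·26.70) / (12500 + 1470) = 5.712 mg/L.

5.71 mg/L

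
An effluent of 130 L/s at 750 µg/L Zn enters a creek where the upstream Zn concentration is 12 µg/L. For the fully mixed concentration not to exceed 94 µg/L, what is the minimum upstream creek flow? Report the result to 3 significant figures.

Set C_mix = 94: (Q·12.00 + 130.0·750.0) / (Q + 130.0) = 94
→ Q = 130.0·(750.0 − 94)/(94 − 12.00) = 1040 L/s.

1040 L/s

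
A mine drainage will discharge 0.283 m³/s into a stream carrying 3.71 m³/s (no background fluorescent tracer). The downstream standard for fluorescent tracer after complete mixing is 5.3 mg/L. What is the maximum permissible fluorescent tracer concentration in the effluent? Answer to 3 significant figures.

At the limit, (Qr·Cr + Qe·Cₑ)/(Qr + Qe) = 5.3:
Cₑ = (3.993·5.3 − 3.710·0) / 0.2830 = 74.78 mg/L.

74.8 mg/L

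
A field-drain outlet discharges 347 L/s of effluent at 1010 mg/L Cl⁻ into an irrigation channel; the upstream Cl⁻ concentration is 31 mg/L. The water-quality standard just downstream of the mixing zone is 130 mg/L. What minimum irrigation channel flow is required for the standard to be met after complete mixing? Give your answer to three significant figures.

Set C_mix = 130: (Q·31.00 + 347.0·1010) / (Q + 347.0) = 130
→ Q = 347.0·(1010 − 130)/(130 − 31.00) = 3084 L/s.

3080 L/s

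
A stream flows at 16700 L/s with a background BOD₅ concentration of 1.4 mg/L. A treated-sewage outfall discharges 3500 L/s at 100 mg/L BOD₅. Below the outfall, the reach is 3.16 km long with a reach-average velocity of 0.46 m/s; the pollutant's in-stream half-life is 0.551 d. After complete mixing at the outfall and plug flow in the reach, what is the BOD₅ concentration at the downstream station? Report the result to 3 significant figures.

16.7 mg/L

Mass balance: C = (16700·1.400 + 3500·100.0) / 20200 = 373400/20200 = 18.48 mg/L.
Travel time t = 3.16·1000 / 0.46 = 6870 s = 1.908 h.
Half-life 0.551 d → k = ln 2 / 0.551 = 1.258 d⁻¹.
Decay over the reach: 18.48·exp(−kt) = 18.48·0.9048 = 16.72 mg/L.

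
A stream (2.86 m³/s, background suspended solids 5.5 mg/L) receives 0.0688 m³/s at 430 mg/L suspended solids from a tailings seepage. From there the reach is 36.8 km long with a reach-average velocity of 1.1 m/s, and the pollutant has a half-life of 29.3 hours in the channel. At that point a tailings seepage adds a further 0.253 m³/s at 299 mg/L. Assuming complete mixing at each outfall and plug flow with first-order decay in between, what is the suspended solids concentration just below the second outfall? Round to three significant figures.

Mixed concentration C = ΣQC/ΣQ = (2.860·5.500 + 0.06880·430.0) / 2.929 = 45.31/2.929 = 15.47 mg/L; combined flow 2.929 m³/s.
Travel time t = 36.8·1000 / 1.1 = 33450 s = 9.293 h.
Half-life 29.3 h → k = ln 2 / 29.3 = 0.02366 h⁻¹ = 0.5678 d⁻¹.
Applying C = C₀e^(−kt): 15.47 × 0.8026 = 12.42 mg/L.
At the second outfall, C = (2.929·12.42 + 0.2530·299.0) / (2.929 + 0.2530) = 35.21 mg/L.

35.2 mg/L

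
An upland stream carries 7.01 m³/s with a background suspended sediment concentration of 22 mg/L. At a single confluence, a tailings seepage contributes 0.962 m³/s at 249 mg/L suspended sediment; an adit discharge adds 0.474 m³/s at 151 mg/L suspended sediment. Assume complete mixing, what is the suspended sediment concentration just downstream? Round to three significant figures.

55.1 mg/L

Mass balance: C = (7.010·22.00 + 0.9620·249.0 + 0.4740·151.0) / 8.446 = 465.3/8.446 = 55.09 mg/L.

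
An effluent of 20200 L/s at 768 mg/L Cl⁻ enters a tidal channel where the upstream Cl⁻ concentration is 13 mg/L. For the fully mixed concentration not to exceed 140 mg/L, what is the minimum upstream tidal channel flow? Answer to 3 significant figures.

99900 L/s

Set C_mix = 140: (Q·13.00 + 20200·768.0) / (Q + 20200) = 140
→ Q = 20200·(768.0 − 140)/(140 − 13.00) = 99890 L/s.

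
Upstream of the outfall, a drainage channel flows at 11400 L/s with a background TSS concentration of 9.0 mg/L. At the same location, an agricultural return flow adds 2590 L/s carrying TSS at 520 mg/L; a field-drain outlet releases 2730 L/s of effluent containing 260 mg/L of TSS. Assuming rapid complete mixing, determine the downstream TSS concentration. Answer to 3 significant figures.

129 mg/L

Mixed concentration C = ΣQC/ΣQ = (11400·9.000 + 2590·520.0 + 2730·260.0) / 16720 = 2159000/16720 = 129.1 mg/L.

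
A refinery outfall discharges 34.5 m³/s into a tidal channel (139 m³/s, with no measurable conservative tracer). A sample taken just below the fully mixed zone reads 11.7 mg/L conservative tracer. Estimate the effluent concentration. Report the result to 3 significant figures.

Mass balance: 139.0·0 + 34.50·Cₑ = 173.5·11.70
→ Cₑ = (173.5·11.70 − 139.0·0) / 34.50 = 58.84 mg/L.

58.8 mg/L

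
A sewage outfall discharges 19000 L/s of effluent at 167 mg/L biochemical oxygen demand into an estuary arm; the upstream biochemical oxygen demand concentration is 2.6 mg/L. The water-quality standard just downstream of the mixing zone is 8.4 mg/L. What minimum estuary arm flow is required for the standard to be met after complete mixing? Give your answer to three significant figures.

Set C_mix = 8.4: (Q·2.600 + 19000·167.0) / (Q + 19000) = 8.4
→ Q = 19000·(167.0 − 8.4)/(8.4 − 2.600) = 519600 L/s.

520000 L/s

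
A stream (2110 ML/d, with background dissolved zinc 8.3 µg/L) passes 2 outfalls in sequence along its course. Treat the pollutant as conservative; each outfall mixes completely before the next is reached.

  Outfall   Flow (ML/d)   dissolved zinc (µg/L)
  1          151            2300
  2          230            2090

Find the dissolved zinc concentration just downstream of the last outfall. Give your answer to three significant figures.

339 µg/L

Below outfall 1: Q → 2261 ML/d, C = (2110·8.300 + 151.0·2300)/2261 = 161.4 µg/L.
Below outfall 2: Q → 2491 ML/d, C = (2261·161.4 + 230.0·2090)/2491 = 339.4 µg/L.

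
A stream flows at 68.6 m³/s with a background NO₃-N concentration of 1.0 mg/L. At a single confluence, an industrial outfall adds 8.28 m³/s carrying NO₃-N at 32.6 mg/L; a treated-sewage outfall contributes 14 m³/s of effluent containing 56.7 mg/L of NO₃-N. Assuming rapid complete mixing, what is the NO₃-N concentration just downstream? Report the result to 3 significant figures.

12.5 mg/L

Mixed concentration C = ΣQC/ΣQ = (68.60·1.000 + 8.280·32.60 + 14.00·56.70) / 90.88 = 1132/90.88 = 12.46 mg/L.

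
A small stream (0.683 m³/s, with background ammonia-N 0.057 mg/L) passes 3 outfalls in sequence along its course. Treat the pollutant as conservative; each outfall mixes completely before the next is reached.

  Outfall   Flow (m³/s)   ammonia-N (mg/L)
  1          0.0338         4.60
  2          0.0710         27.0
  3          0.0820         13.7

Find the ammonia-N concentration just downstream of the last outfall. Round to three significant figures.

After outfall 1: Q = 0.6830 + 0.03380 = 0.7168 m³/s; C = (0.6830·0.05700 + 0.03380·4.600)/0.7168 = 0.2712 mg/L.
After outfall 2: Q = 0.7168 + 0.07100 = 0.7878 m³/s; C = (0.7168·0.2712 + 0.07100·27.00)/0.7878 = 2.680 mg/L.
After outfall 3: Q = 0.7878 + 0.08200 = 0.8698 m³/s; C = (0.7878·2.680 + 0.08200·13.70)/0.8698 = 3.719 mg/L.

3.72 mg/L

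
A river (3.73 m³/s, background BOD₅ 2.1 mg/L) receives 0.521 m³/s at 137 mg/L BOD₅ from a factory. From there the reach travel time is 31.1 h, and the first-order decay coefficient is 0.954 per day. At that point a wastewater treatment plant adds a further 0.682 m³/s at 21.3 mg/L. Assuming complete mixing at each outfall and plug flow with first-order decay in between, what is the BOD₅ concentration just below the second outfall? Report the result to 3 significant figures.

7.61 mg/L

Mass balance: C = (3.730·2.100 + 0.5210·137.0) / 4.251 = 79.21/4.251 = 18.63 mg/L; combined flow 4.251 m³/s.
Decay over the reach: 18.63·exp(−kt) = 18.63·0.2905 = 5.413 mg/L.
Second outfall: C = (4.251·5.413 + 0.6820·21.30)/4.933 = 7.609 mg/L.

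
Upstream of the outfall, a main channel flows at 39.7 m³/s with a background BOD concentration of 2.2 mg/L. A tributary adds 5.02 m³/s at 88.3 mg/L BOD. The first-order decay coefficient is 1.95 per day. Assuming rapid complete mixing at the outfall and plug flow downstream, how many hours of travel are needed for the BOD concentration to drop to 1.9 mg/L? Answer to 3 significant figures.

Mass balance: C = (39.70·2.200 + 5.020·88.30) / 44.72 = 530.6/44.72 = 11.87 mg/L.
11.87·exp(−k·t) = 1.9 → t = ln(11.87/1.9)/k = 81160 s = 22.54 h.

22.5 h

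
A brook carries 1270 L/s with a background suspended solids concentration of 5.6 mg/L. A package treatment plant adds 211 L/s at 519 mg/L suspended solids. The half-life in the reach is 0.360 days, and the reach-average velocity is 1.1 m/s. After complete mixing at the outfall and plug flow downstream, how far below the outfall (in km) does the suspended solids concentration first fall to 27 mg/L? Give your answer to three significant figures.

52.8 km

Flow-weighted average: C = (1270·5.600 + 211.0·519.0) / 1481 = 116600/1481 = 78.74 mg/L.
Half-life 0.360 d → k = ln 2 / 0.360 = 1.925 d⁻¹.
Set 78.74·exp(−k·t) = 27 → t = ln(78.74/27)/k = 48030 s = 13.34 h.
Distance = v·t = 1.1·48030 = 52830 m = 52.83 km.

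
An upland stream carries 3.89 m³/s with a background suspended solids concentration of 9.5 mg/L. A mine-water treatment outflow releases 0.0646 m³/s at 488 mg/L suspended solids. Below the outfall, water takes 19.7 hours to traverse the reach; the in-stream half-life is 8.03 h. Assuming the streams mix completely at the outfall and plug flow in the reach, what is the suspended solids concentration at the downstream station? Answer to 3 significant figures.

Mass balance: C = (3.890·9.500 + 0.06460·488.0) / 3.955 = 68.48/3.955 = 17.32 mg/L.
Half-life 8.03 h → k = ln 2 / 8.03 = 0.08632 h⁻¹ = 2.072 d⁻¹.
Decay over the reach: 17.32·exp(−kt) = 17.32·0.1826 = 3.162 mg/L.

3.16 mg/L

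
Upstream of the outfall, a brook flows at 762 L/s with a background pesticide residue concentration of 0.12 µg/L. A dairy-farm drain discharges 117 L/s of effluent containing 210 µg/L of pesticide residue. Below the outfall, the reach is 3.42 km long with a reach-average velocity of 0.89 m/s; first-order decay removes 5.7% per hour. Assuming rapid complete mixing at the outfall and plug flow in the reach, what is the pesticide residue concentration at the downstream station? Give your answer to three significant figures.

Conservation of mass: C = (762.0·0.1200 + 117.0·210.0) / 879.0 = 24660/879.0 = 28.06 µg/L.
Travel time t = 3.42·1000 / 0.89 = 3843 s = 1.067 h.
5.7%/h lost → k = −ln(1 − 0.057) = 0.05869 h⁻¹.
First-order decay: C = 28.06·exp(−k·t) = 28.06·0.9393 = 26.35 µg/L.

26.4 µg/L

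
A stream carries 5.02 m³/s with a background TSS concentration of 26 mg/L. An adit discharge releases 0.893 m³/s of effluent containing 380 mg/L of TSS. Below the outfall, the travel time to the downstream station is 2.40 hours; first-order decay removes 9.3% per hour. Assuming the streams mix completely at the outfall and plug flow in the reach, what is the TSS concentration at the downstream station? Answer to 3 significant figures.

62.9 mg/L

Flow-weighted average: C = (5.020·26.00 + 0.8930·380.0) / 5.913 = 469.9/5.913 = 79.46 mg/L.
9.3%/h lost → k = −ln(1 − 0.093) = 0.09761 h⁻¹.
After decay, C = 79.46 × e^(−kt) = 79.46 × 0.7911 = 62.87 mg/L.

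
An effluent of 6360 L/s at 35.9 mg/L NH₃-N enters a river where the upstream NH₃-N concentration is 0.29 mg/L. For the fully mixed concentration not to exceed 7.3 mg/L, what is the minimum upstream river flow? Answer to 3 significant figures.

Set C_mix = 7.3: (Q·0.2900 + 6360·35.90) / (Q + 6360) = 7.3
→ Q = 6360·(35.90 − 7.3)/(7.3 − 0.2900) = 25950 L/s.

25900 L/s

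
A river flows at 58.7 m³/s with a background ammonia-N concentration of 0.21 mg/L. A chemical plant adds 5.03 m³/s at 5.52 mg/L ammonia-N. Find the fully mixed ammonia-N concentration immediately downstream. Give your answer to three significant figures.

Mixed concentration C = ΣQC/ΣQ = (58.70·0.2100 + 5.030·5.520) / 63.73 = 40.09/63.73 = 0.6291 mg/L.

0.629 mg/L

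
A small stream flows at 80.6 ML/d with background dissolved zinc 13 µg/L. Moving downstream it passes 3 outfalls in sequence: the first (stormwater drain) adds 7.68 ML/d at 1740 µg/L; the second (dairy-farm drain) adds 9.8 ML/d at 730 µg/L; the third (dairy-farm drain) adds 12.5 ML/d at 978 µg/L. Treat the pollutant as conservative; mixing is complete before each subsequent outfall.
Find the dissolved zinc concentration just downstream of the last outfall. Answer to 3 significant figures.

After outfall 1: Q = 80.60 + 7.680 = 88.28 ML/d; C = (80.60·13.00 + 7.680·1740)/88.28 = 163.2 µg/L.
After outfall 2: Q = 88.28 + 9.800 = 98.08 ML/d; C = (88.28·163.2 + 9.800·730.0)/98.08 = 219.9 µg/L.
After outfall 3: Q = 98.08 + 12.50 = 110.6 ML/d; C = (98.08·219.9 + 12.50·978.0)/110.6 = 305.6 µg/L.

306 µg/L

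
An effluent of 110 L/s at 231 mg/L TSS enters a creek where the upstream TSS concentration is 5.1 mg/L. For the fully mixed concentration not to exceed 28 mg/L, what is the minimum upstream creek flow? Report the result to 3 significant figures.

Set C_mix = 28: (Q·5.100 + 110.0·231.0) / (Q + 110.0) = 28
→ Q = 110.0·(231.0 − 28)/(28 − 5.100) = 975.1 L/s.

975 L/s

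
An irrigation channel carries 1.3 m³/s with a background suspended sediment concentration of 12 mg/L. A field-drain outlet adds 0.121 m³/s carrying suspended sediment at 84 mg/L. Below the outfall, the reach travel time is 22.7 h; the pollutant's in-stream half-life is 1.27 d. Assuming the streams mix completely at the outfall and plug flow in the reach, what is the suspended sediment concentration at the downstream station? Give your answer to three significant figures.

After mixing, C = (1.300·12.00 + 0.1210·84.00) / 1.421 = 25.76/1.421 = 18.13 mg/L.
Half-life 1.27 d → k = ln 2 / 1.27 = 0.5458 d⁻¹.
Applying C = C₀e^(−kt): 18.13 × 0.5968 = 10.82 mg/L.

10.8 mg/L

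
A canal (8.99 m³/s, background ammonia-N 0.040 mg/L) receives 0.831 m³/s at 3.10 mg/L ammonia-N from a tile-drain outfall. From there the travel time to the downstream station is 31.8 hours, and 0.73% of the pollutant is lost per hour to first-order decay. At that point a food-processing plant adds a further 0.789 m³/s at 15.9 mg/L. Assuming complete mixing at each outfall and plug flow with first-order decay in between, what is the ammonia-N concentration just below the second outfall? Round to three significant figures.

1.40 mg/L

Conservation of mass: C = (8.990·0.04000 + 0.8310·3.100) / 9.821 = 2.936/9.821 = 0.2989 mg/L; combined flow 9.821 m³/s.
0.73%/h lost → k = −ln(1 − 0.0073) = 0.007327 h⁻¹.
Decay over the reach: 0.2989·exp(−kt) = 0.2989·0.7922 = 0.2368 mg/L.
Second outfall: C = (9.821·0.2368 + 0.7890·15.90)/10.61 = 1.402 mg/L.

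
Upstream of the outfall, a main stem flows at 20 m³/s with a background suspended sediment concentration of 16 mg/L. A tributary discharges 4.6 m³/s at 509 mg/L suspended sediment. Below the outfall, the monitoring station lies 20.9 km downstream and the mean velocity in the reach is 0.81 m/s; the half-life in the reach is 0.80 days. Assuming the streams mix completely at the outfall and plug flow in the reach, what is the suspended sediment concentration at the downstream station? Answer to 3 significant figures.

After mixing, C = (20.00·16.00 + 4.600·509.0) / 24.60 = 2661/24.60 = 108.2 mg/L.
Travel time t = 20.9·1000 / 0.81 = 25800 s = 7.167 h.
Half-life 0.80 d → k = ln 2 / 0.80 = 0.8664 d⁻¹.
Decay over the reach: 108.2·exp(−kt) = 108.2·0.7720 = 83.52 mg/L.

83.5 mg/L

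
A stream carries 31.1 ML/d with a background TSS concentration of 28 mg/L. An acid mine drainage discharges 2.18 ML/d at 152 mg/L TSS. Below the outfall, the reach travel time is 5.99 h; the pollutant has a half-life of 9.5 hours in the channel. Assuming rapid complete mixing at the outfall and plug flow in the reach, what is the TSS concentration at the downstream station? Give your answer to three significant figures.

23.3 mg/L

Mass balance: C = (31.10·28.00 + 2.180·152.0) / 33.28 = 1202/33.28 = 36.12 mg/L.
Half-life 9.5 h → k = ln 2 / 9.5 = 0.07296 h⁻¹ = 1.751 d⁻¹.
Decay over the reach: 36.12·exp(−kt) = 36.12·0.6459 = 23.33 mg/L.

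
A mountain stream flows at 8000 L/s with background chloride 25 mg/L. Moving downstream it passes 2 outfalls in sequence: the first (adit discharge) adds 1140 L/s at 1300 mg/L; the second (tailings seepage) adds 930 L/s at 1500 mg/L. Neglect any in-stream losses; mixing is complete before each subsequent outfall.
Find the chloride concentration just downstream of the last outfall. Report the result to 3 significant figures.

306 mg/L

After outfall 1: Q = 8000 + 1140 = 9140 L/s; C = (8000·25.00 + 1140·1300)/9140 = 184.0 mg/L.
After outfall 2: Q = 9140 + 930.0 = 10070 L/s; C = (9140·184.0 + 930.0·1500)/10070 = 305.6 mg/L.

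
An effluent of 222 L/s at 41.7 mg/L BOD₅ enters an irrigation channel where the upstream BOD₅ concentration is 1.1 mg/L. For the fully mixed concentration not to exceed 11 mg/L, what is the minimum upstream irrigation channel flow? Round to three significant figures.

688 L/s

Set C_mix = 11: (Q·1.100 + 222.0·41.70) / (Q + 222.0) = 11
→ Q = 222.0·(41.70 − 11)/(11 − 1.100) = 688.4 L/s.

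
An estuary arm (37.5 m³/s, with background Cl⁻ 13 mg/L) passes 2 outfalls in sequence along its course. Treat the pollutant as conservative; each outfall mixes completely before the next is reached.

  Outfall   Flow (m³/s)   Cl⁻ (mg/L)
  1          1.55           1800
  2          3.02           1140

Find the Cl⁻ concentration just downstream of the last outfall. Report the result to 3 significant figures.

160 mg/L

After outfall 1: Q = 37.50 + 1.550 = 39.05 m³/s; C = (37.50·13.00 + 1.550·1800)/39.05 = 83.93 mg/L.
After outfall 2: Q = 39.05 + 3.020 = 42.07 m³/s; C = (39.05·83.93 + 3.020·1140)/42.07 = 159.7 mg/L.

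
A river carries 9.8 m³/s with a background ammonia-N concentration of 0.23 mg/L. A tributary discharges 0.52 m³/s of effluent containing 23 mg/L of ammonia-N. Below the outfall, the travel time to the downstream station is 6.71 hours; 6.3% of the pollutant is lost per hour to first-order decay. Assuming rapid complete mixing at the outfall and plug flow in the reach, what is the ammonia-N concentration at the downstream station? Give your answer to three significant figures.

Mixed concentration C = ΣQC/ΣQ = (9.800·0.2300 + 0.5200·23.00) / 10.32 = 14.21/10.32 = 1.377 mg/L.
6.3%/h lost → k = −ln(1 − 0.063) = 0.06507 h⁻¹.
Applying C = C₀e^(−kt): 1.377 × 0.6462 = 0.8900 mg/L.

0.890 mg/L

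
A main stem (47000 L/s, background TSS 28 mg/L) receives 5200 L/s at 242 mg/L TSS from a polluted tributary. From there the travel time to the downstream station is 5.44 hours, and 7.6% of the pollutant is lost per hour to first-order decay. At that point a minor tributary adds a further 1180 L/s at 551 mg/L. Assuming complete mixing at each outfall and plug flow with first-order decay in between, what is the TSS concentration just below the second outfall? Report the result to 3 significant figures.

43.6 mg/L

Conservation of mass: C = (47000·28.00 + 5200·242.0) / 52200 = 2574000/52200 = 49.32 mg/L; combined flow 52200 L/s.
7.6%/h lost → k = −ln(1 − 0.076) = 0.07904 h⁻¹.
Applying C = C₀e^(−kt): 49.32 × 0.6505 = 32.08 mg/L.
Second outfall: C = (52200·32.08 + 1180·551.0)/53380 = 43.55 mg/L.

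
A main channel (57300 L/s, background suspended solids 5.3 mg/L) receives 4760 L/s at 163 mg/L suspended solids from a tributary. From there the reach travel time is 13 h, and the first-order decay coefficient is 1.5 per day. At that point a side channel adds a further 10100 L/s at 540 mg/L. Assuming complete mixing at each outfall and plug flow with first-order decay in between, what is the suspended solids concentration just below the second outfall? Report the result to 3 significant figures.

Conservation of mass: C = (57300·5.300 + 4760·163.0) / 62060 = 1080000/62060 = 17.40 mg/L; combined flow 62060 L/s.
First-order decay: C = 17.40·exp(−k·t) = 17.40·0.4437 = 7.719 mg/L.
At the second outfall, C = (62060·7.719 + 10100·540.0) / (62060 + 10100) = 82.22 mg/L.

82.2 mg/L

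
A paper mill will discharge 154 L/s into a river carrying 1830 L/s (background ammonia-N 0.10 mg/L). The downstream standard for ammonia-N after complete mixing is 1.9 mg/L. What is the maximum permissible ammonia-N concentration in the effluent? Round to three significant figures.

At the limit, (Qr·Cr + Qe·Cₑ)/(Qr + Qe) = 1.9:
Cₑ = (1984·1.9 − 1830·0.1000) / 154.0 = 23.29 mg/L.

23.3 mg/L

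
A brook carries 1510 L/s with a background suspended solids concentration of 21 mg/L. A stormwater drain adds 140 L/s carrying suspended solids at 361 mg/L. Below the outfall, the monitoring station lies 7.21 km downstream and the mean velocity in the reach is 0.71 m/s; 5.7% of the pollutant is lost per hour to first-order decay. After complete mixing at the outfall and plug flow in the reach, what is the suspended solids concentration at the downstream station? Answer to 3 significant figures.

Conservation of mass: C = (1510·21.00 + 140.0·361.0) / 1650 = 82250/1650 = 49.85 mg/L.
Travel time t = 7.21·1000 / 0.71 = 10150 s = 2.821 h.
5.7%/h lost → k = −ln(1 − 0.057) = 0.05869 h⁻¹.
After decay, C = 49.85 × e^(−kt) = 49.85 × 0.8474 = 42.24 mg/L.

42.2 mg/L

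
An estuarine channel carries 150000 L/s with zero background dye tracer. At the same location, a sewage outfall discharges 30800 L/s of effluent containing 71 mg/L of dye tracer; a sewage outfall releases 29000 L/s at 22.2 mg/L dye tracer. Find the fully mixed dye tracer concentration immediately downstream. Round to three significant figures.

13.5 mg/L

After mixing, C = (150000·0 + 30800·71.00 + 29000·22.20) / 209800 = 2831000/209800 = 13.49 mg/L.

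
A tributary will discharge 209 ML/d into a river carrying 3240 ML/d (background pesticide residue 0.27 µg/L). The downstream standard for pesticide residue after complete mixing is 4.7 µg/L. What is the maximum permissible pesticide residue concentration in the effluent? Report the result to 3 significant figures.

73.4 µg/L

At the limit, (Qr·Cr + Qe·Cₑ)/(Qr + Qe) = 4.7:
Cₑ = (3449·4.7 − 3240·0.2700) / 209.0 = 73.38 µg/L.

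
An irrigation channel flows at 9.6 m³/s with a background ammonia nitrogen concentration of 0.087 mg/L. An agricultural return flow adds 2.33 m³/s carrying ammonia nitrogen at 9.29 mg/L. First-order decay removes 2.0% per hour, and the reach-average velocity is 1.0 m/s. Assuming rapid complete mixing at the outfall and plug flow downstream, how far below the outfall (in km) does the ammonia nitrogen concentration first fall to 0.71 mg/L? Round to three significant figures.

174 km

Flow-weighted average: C = (9.600·0.08700 + 2.330·9.290) / 11.93 = 22.48/11.93 = 1.884 mg/L.
2.0%/h lost → k = −ln(1 − 0.02) = 0.02020 h⁻¹.
Set 1.884·exp(−k·t) = 0.71 → t = ln(1.884/0.71)/k = 173900 s = 48.32 h.
Distance = v·t = 1.0·173900 = 173900 m = 173.9 km.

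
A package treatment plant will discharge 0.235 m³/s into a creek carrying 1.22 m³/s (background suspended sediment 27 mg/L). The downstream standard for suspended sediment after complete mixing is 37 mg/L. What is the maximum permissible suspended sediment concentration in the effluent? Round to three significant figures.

88.9 mg/L

At the limit, (Qr·Cr + Qe·Cₑ)/(Qr + Qe) = 37:
Cₑ = (1.455·37 − 1.220·27.00) / 0.2350 = 88.91 mg/L.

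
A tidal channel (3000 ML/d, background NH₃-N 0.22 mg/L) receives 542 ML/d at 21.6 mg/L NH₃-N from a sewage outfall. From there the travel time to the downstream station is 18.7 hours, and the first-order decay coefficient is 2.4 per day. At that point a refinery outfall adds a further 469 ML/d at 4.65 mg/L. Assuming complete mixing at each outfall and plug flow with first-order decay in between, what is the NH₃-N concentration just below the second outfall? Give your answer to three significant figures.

Conservation of mass: C = (3000·0.2200 + 542.0·21.60) / 3542 = 12370/3542 = 3.492 mg/L; combined flow 3542 ML/d.
Applying C = C₀e^(−kt): 3.492 × 0.1541 = 0.5381 mg/L.
At the second outfall, C = (3542·0.5381 + 469.0·4.650) / (3542 + 469.0) = 1.019 mg/L.

1.02 mg/L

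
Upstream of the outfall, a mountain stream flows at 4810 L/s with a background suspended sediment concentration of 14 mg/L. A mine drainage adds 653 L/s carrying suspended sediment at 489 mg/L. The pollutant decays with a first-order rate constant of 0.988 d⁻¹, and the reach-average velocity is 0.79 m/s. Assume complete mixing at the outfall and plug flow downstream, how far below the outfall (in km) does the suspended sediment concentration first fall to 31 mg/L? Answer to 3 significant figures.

Mass balance: C = (4810·14.00 + 653.0·489.0) / 5463 = 386700/5463 = 70.78 mg/L.
Set 70.78·exp(−k·t) = 31 → t = ln(70.78/31)/k = 72190 s = 20.05 h.
Distance = v·t = 0.79·72190 = 57030 m = 57.03 km.

57.0 km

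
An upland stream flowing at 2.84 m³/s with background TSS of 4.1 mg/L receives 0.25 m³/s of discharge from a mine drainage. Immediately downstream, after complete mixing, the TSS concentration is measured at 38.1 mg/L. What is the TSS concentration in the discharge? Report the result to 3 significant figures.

Mass balance: 2.840·4.100 + 0.2500·Cₑ = 3.090·38.10
→ Cₑ = (3.090·38.10 − 2.840·4.100) / 0.2500 = 424.3 mg/L.

424 mg/L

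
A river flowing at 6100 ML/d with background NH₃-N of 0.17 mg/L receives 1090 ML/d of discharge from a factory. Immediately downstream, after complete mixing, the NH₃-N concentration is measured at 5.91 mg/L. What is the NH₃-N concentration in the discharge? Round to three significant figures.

38.0 mg/L

Mass balance: 6100·0.1700 + 1090·Cₑ = 7190·5.910
→ Cₑ = (7190·5.910 − 6100·0.1700) / 1090 = 38.03 mg/L.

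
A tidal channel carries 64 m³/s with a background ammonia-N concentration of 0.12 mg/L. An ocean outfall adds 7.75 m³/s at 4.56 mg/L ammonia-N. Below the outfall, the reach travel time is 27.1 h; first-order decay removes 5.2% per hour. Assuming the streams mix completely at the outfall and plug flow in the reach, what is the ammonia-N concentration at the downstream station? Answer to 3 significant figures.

0.141 mg/L

Mass balance: C = (64.00·0.1200 + 7.750·4.560) / 71.75 = 43.02/71.75 = 0.5996 mg/L.
5.2%/h lost → k = −ln(1 − 0.052) = 0.05340 h⁻¹.
Decay over the reach: 0.5996·exp(−kt) = 0.5996·0.2352 = 0.1410 mg/L.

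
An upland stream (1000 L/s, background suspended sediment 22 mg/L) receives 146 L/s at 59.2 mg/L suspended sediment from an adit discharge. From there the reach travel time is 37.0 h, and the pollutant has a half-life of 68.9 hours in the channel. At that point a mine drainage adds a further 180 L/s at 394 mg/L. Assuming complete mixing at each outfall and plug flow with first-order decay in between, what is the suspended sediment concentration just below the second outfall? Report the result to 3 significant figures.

Mixed concentration C = ΣQC/ΣQ = (1000·22.00 + 146.0·59.20) / 1146 = 30640/1146 = 26.74 mg/L; combined flow 1146 L/s.
Half-life 68.9 h → k = ln 2 / 68.9 = 0.01006 h⁻¹ = 0.2414 d⁻¹.
After decay, C = 26.74 × e^(−kt) = 26.74 × 0.6892 = 18.43 mg/L.
At the second outfall, C = (1146·18.43 + 180.0·394.0) / (1146 + 180.0) = 69.41 mg/L.

69.4 mg/L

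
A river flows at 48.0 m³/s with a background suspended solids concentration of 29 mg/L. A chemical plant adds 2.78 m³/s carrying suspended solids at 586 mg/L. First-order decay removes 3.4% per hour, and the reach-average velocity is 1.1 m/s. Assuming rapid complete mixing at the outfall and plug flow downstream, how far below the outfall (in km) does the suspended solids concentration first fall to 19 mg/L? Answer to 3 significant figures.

After mixing, C = (48.00·29.00 + 2.780·586.0) / 50.78 = 3021/50.78 = 59.49 mg/L.
3.4%/h lost → k = −ln(1 − 0.034) = 0.03459 h⁻¹.
Set 59.49·exp(−k·t) = 19 → t = ln(59.49/19)/k = 118800 s = 33.00 h.
Distance = v·t = 1.1·118800 = 130700 m = 130.7 km.

131 km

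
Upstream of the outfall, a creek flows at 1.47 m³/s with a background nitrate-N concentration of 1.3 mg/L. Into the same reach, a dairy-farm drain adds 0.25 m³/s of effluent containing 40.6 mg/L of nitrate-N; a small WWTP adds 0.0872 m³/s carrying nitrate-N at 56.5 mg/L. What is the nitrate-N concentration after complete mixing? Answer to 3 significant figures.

After mixing, C = (1.470·1.300 + 0.2500·40.60 + 0.08720·56.50) / 1.807 = 16.99/1.807 = 9.400 mg/L.

9.40 mg/L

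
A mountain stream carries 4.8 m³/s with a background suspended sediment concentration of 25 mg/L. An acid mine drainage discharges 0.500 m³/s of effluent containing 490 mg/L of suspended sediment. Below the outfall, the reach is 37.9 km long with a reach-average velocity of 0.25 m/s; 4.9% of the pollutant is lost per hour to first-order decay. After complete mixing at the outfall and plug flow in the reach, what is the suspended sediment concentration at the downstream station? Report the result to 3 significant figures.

8.30 mg/L

Flow-weighted average: C = (4.800·25.00 + 0.5000·490.0) / 5.300 = 365.0/5.300 = 68.87 mg/L.
Travel time t = 37.9·1000 / 0.25 = 151600 s = 42.11 h.
4.9%/h lost → k = −ln(1 − 0.049) = 0.05024 h⁻¹.
Decay over the reach: 68.87·exp(−kt) = 68.87·0.1205 = 8.302 mg/L.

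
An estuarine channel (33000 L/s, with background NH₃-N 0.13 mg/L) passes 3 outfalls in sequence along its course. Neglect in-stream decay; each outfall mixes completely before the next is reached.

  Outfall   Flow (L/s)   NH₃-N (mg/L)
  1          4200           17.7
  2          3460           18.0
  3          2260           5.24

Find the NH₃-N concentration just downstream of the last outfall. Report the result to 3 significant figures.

3.56 mg/L

Below outfall 1: Q → 37200 L/s, C = (33000·0.1300 + 4200·17.70)/37200 = 2.114 mg/L.
Below outfall 2: Q → 40660 L/s, C = (37200·2.114 + 3460·18.00)/40660 = 3.466 mg/L.
Below outfall 3: Q → 42920 L/s, C = (40660·3.466 + 2260·5.240)/42920 = 3.559 mg/L.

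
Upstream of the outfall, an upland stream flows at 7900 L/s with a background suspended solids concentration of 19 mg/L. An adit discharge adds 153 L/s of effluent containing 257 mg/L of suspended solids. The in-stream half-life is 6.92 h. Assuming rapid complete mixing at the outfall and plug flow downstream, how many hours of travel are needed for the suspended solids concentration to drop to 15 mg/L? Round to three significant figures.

After mixing, C = (7900·19.00 + 153.0·257.0) / 8053 = 189400/8053 = 23.52 mg/L.
Half-life 6.92 h → k = ln 2 / 6.92 = 0.1002 h⁻¹ = 2.404 d⁻¹.
23.52·exp(−k·t) = 15 → t = ln(23.52/15)/k = 16170 s = 4.491 h.

4.49 h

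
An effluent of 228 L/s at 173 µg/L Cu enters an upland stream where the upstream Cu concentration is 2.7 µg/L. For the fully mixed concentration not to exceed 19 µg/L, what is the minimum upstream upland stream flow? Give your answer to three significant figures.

Set C_mix = 19: (Q·2.700 + 228.0·173.0) / (Q + 228.0) = 19
→ Q = 228.0·(173.0 − 19)/(19 − 2.700) = 2154 L/s.

2150 L/s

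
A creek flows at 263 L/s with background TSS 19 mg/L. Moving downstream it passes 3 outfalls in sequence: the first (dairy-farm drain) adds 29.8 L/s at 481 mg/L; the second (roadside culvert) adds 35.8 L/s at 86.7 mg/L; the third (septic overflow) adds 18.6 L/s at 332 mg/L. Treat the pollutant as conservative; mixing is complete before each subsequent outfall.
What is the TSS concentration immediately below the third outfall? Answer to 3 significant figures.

82.4 mg/L

After outfall 1: Q = 263.0 + 29.80 = 292.8 L/s; C = (263.0·19.00 + 29.80·481.0)/292.8 = 66.02 mg/L.
After outfall 2: Q = 292.8 + 35.80 = 328.6 L/s; C = (292.8·66.02 + 35.80·86.70)/328.6 = 68.27 mg/L.
After outfall 3: Q = 328.6 + 18.60 = 347.2 L/s; C = (328.6·68.27 + 18.60·332.0)/347.2 = 82.40 mg/L.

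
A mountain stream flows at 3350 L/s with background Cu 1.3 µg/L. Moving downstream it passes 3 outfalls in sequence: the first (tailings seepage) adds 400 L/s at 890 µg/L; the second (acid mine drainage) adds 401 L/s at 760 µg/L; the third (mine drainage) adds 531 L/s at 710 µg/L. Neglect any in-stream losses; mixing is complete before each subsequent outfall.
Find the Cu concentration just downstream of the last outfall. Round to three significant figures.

After outfall 1: Q = 3350 + 400.0 = 3750 L/s; C = (3350·1.300 + 400.0·890.0)/3750 = 96.09 µg/L.
After outfall 2: Q = 3750 + 401.0 = 4151 L/s; C = (3750·96.09 + 401.0·760.0)/4151 = 160.2 µg/L.
After outfall 3: Q = 4151 + 531.0 = 4682 L/s; C = (4151·160.2 + 531.0·710.0)/4682 = 222.6 µg/L.

223 µg/L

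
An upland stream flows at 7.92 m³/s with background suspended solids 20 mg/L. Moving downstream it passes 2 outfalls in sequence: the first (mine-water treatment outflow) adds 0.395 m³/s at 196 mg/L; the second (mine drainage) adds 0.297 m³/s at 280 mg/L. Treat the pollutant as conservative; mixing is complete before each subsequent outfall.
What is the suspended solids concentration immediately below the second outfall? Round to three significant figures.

Outfall 1: combined Q = 8.315 m³/s; C = (7.920·20.00 + 0.3950·196.0)/8.315 = 28.36 mg/L.
Outfall 2: combined Q = 8.612 m³/s; C = (8.315·28.36 + 0.2970·280.0)/8.612 = 37.04 mg/L.

37.0 mg/L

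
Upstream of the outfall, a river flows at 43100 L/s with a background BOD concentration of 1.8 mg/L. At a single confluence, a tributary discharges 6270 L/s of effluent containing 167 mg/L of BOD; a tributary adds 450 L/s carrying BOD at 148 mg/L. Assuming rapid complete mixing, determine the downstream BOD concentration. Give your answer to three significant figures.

Mass balance: C = (43100·1.800 + 6270·167.0 + 450.0·148.0) / 49820 = 1191000/49820 = 23.91 mg/L.

23.9 mg/L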